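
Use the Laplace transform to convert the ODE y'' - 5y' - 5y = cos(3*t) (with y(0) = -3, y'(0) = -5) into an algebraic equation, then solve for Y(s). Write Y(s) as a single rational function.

Take the Laplace transform of both sides.
The derivative rules (L{y''} = s^2 Y - s·y(0) - y'(0) and L{y'} = sY - y(0), with y(0) = -3, y'(0) = -5) turn the left side into (s^2 - 5*s - 5)Y - (-3*s + 10).
The right side is L{cos(3*t)} = s/(s^2 + 9).
So (s^2 - 5*s - 5)Y = s/(s^2 + 9) + (-3*s + 10).
Solve for Y(s) and write it as one ratio of polynomials.

Y(s) = (-3*s^3 + 10*s^2 - 26*s + 90)/(s^4 - 5*s^3 + 4*s^2 - 45*s - 45)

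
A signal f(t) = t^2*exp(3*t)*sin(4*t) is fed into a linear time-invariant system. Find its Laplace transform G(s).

G(s) = 8*(3*s^2 - 18*s + 11)/(s^2 - 6*s + 25)^3

L{sin(4t)} = 4/(s^2 + 16).
Multiplying by e^(3t) shifts s → s - 3, so L{exp(3*t)*sin(4*t)} = 4/((s - 3)^2 + 16).
Then apply L{t^2·g(t)} = (-1)^2 d^2/ds^2[H(s)] with H(s) = 4/((s - 3)^2 + 16):
differentiating 2 times and applying the sign gives 8*(3*s^2 - 18*s + 11)/(s^2 - 6*s + 25)^3.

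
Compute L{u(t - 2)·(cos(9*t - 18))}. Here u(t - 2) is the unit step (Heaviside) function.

s*exp(-2*s)/(s^2 + 81)

By the second shifting theorem, L{u(t - c)·g(t - c)} = e^(-cs)·G(s) with c = 2 and G(s) = L{g(t)}.
L{cos(9t)} = s/(s^2 + 81).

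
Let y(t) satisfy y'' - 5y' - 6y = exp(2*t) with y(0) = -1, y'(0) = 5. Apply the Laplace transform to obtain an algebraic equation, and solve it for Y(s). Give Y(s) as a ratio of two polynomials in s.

Take the Laplace transform of both sides.
Using L{y''} = s^2 Y - s·y(0) - y'(0) and L{y'} = sY - y(0), with y(0) = -1, y'(0) = 5, the left side becomes (s^2 - 5*s - 6)Y - (-s + 10).
The right side is L{exp(2*t)} = 1/(s - 2).
So (s^2 - 5*s - 6)Y = 1/(s - 2) + (-s + 10).
Isolate Y and clear denominators.

Y(s) = (-s^2 + 12*s - 19)/(s^3 - 7*s^2 + 4*s + 12)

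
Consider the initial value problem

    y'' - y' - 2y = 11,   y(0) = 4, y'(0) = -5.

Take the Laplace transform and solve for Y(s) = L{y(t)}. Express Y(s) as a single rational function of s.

Take the Laplace transform of both sides.
Using L{y''} = s^2 Y - s·y(0) - y'(0) and L{y'} = sY - y(0), with y(0) = 4, y'(0) = -5, the left side becomes (s^2 - s - 2)Y - (4*s - 9).
The right side is L{11} = 11/s.
So (s^2 - s - 2)Y = 11/s + (4*s - 9).
Divide through and combine into a single rational function.

Y(s) = (4*s^2 - 9*s + 11)/(s^3 - s^2 - 2*s)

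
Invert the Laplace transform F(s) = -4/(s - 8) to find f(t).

f(t) = -4*exp(8*t)

Since L{e^(8t)} = 1/(s - 8), the inverse is exp(8*t), scaled by -4.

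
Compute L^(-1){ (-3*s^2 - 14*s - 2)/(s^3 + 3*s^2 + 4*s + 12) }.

-sin(2*t) - 4*cos(2*t) + exp(-3*t)

Factor the denominator: s^3 + 3*s^2 + 4*s + 12 = (s + 3)*(s^2 + 4).
Partial fraction decomposition gives [1/(s + 3)] + [-4*s/(s^2 + 4)] + [-2/(s^2 + 4)].
Invert each term: 1/(s + 3) ↔ e^(-3t); -4·s/(s^2 + 4) ↔ -4cos(2t); -1·2/(s^2 + 4) ↔ -sin(2t).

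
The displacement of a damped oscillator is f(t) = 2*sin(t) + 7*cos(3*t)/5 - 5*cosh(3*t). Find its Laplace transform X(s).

X(s) = 7*s/(5*(s^2 + 9)) - 5*s/(s^2 - 9) + 2/(s^2 + 1)

The transform is linear, so treat each term independently.
(2)·[L{sin(t)} = 1/(s^2 + 1)]; (-5)·[L{cosh(3t)} = s/(s^2 - 9)]; (7/5)·[L{cos(3t)} = s/(s^2 + 9)].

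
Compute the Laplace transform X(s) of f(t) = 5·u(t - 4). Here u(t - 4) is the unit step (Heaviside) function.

By the second shifting theorem, L{u(t - c)·g(t - c)} = e^(-cs)·G(s) with c = 4 and G(s) = L{g(t)}.
L{5} = 5/s.

X(s) = 5*exp(-4*s)/s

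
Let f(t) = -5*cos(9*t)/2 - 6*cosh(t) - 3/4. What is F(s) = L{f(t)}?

Apply the Laplace transform termwise.
(-5/2)·[L{cos(9t)} = s/(s^2 + 81)]; (-6)·[L{cosh(t)} = s/(s^2 - 1)]; L{-3/4} = (-3/4)/s.

F(s) = -5*s/(2*(s^2 + 81)) - 6*s/(s^2 - 1) - 3/(4*s)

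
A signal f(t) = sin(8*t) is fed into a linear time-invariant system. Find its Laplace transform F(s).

F(s) = 8/(s^2 + 64)

L{sin(8t)} = 8/(s^2 + 64).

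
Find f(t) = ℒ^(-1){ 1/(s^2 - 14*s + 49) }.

f(t) = t*exp(7*t)

Rewrite the denominator: s^2 - 14*s + 49 = (s - 7)^2.
The form in (s - 7) signals a first-shifting-theorem factor e^(7t).
Since L{t} = 1!/s^2 = 1/s^2, the inverse is t*exp(7*t).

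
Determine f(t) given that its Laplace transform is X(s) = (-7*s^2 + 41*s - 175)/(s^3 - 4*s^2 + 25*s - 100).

Factor the denominator: s^3 - 4*s^2 + 25*s - 100 = (s - 4)*(s^2 + 25).
Partial fraction decomposition gives [-3/(s - 4)] + [-4*s/(s^2 + 25)] + [25/(s^2 + 25)].
Invert each term: -3/(s - 4) ↔ -3e^(4t); -4·s/(s^2 + 25) ↔ -4cos(5t); 5·5/(s^2 + 25) ↔ 5sin(5t).

f(t) = -3*exp(4*t) + 5*sin(5*t) - 4*cos(5*t)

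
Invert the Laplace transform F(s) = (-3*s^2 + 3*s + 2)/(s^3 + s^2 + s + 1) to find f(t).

Factor the denominator: s^3 + s^2 + s + 1 = (s + 1)*(s^2 + 1).
Partial fraction decomposition gives [-2/(s + 1)] + [-s/(s^2 + 1)] + [4/(s^2 + 1)].
Invert each term: -2/(s + 1) ↔ -2e^(-t); -1·s/(s^2 + 1) ↔ -cos(t); 4·1/(s^2 + 1) ↔ 4sin(t).

f(t) = 4*sin(t) - cos(t) - 2*exp(-t)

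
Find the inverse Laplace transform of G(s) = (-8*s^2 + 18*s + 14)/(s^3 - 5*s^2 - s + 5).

-4*exp(5*t) - 3*exp(t) - exp(-t)

Factor the denominator: s^3 - 5*s^2 - s + 5 = (s - 5)*(s - 1)*(s + 1).
Partial fraction decomposition gives [-1/(s + 1)] + [-4/(s - 5)] + [-3/(s - 1)].
Invert each term: -1/(s + 1) ↔ -e^(-t); -4/(s - 5) ↔ -4e^(5t); -3/(s - 1) ↔ -3e^(t).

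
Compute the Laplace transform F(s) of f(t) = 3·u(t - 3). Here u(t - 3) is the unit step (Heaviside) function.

F(s) = 3*exp(-3*s)/s

By the second shifting theorem, L{u(t - c)·g(t - c)} = e^(-cs)·G(s) with c = 3 and G(s) = L{g(t)}.
L{3} = 3/s.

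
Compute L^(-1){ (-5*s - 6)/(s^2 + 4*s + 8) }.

2*exp(-2*t)*sin(2*t) - 5*exp(-2*t)*cos(2*t)

Complete the square in the denominator: s^2 + 4*s + 8 = (s + 2)^2 + 2^2.
Split the numerator to match: -5*s - 6 = -5·(s + 2) + 2·2.
Invert each term: -5·(s + 2)/((s + 2)^2 + 4) ↔ -5e^(-2t)cos(2t); 2·2/((s + 2)^2 + 4) ↔ 2e^(-2t)sin(2t).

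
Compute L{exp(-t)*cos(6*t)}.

(s + 1)/((s + 1)^2 + 36)

L{cos(6t)} = s/(s^2 + 36).
By the first shifting theorem, multiplying by e^(-t) replaces s with s + 1.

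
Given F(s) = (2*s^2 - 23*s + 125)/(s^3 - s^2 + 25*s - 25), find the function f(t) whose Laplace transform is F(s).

f(t) = 4*exp(t) - 5*sin(5*t) - 2*cos(5*t)

Factor the denominator: s^3 - s^2 + 25*s - 25 = (s - 1)*(s^2 + 25).
Partial fraction decomposition gives [4/(s - 1)] + [-2*s/(s^2 + 25)] + [-25/(s^2 + 25)].
Invert each term: 4/(s - 1) ↔ 4e^(t); -2·s/(s^2 + 25) ↔ -2cos(5t); -5·5/(s^2 + 25) ↔ -5sin(5t).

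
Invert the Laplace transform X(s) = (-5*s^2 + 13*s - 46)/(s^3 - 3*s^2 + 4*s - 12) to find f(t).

Factor the denominator: s^3 - 3*s^2 + 4*s - 12 = (s - 3)*(s^2 + 4).
Partial fraction decomposition gives [-4/(s - 3)] + [-s/(s^2 + 4)] + [10/(s^2 + 4)].
Invert each term: -4/(s - 3) ↔ -4e^(3t); -1·s/(s^2 + 4) ↔ -cos(2t); 5·2/(s^2 + 4) ↔ 5sin(2t).

f(t) = -4*exp(3*t) + 5*sin(2*t) - cos(2*t)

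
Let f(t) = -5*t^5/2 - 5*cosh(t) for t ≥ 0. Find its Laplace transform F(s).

F(s) = -5*s/(s^2 - 1) - 300/s^6

Apply the Laplace transform termwise.
(-5/2)·[L{t^5} = 5!/s^6 = 120/s^6]; (-5)·[L{cosh(t)} = s/(s^2 - 1)].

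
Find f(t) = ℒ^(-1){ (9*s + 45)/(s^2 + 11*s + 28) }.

f(t) = 3*exp(-4*t) + 6*exp(-7*t)

Factor the denominator: s^2 + 11*s + 28 = (s + 4)*(s + 7).
Partial fraction decomposition gives [6/(s + 7)] + [3/(s + 4)].
Invert each term: 6/(s + 7) ↔ 6e^(-7t); 3/(s + 4) ↔ 3e^(-4t).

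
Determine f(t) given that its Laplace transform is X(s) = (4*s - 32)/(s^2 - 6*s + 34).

f(t) = -4*exp(3*t)*sin(5*t) + 4*exp(3*t)*cos(5*t)

Complete the square in the denominator: s^2 - 6*s + 34 = (s - 3)^2 + 5^2.
Split the numerator to match: 4*s - 32 = 4·(s - 3) - 4·5.
Invert each term: 4·(s - 3)/((s - 3)^2 + 25) ↔ 4e^(3t)cos(5t); -4·5/((s - 3)^2 + 25) ↔ -4e^(3t)sin(5t).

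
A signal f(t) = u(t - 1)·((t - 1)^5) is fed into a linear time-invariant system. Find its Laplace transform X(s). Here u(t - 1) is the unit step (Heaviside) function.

X(s) = 120*exp(-s)/s^6

By the second shifting theorem, L{u(t - c)·g(t - c)} = e^(-cs)·G(s) with c = 1 and G(s) = L{g(t)}.
L{t^5} = 5!/s^6 = 120/s^6.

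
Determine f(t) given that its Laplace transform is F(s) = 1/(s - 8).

f(t) = exp(8*t)

Since L{e^(8t)} = 1/(s - 8), the inverse is exp(8*t).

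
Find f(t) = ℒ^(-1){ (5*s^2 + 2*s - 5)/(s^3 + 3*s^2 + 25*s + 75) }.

f(t) = -2*sin(5*t) + 4*cos(5*t) + exp(-3*t)

Factor the denominator: s^3 + 3*s^2 + 25*s + 75 = (s + 3)*(s^2 + 25).
Partial fraction decomposition gives [1/(s + 3)] + [4*s/(s^2 + 25)] + [-10/(s^2 + 25)].
Invert each term: 1/(s + 3) ↔ e^(-3t); 4·s/(s^2 + 25) ↔ 4cos(5t); -2·5/(s^2 + 25) ↔ -2sin(5t).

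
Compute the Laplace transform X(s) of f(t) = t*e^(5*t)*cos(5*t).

L{cos(5t)} = s/(s^2 + 25).
Multiplying by e^(5t) shifts s → s - 5, so L{e^(5*t)*cos(5*t)} = (s - 5)/((s - 5)^2 + 25).
Then apply L{t·g(t)} = -d/ds[G(s)] with G(s) = (s - 5)/((s - 5)^2 + 25):
differentiating 1 time and applying the sign gives s*(s - 10)/(s^2 - 10*s + 50)^2.

X(s) = s*(s - 10)/(s^2 - 10*s + 50)^2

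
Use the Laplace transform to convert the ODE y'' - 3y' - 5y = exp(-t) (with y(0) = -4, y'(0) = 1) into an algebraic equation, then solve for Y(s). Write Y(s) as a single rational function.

Y(s) = (-4*s^2 + 9*s + 14)/(s^3 - 2*s^2 - 8*s - 5)

Apply the Laplace transform to the equation.
Using L{y''} = s^2 Y - s·y(0) - y'(0) and L{y'} = sY - y(0), with y(0) = -4, y'(0) = 1, the left side becomes (s^2 - 3*s - 5)Y - (-4*s + 13).
The right side is L{exp(-t)} = 1/(s + 1).
So (s^2 - 3*s - 5)Y = 1/(s + 1) + (-4*s + 13).
Isolate Y and clear denominators.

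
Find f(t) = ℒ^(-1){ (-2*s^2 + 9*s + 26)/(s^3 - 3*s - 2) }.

f(t) = -5*t*exp(-t) + 4*exp(2*t) - 6*exp(-t)

Factor the denominator: s^3 - 3*s - 2 = (s - 2)*(s + 1)^2.
Partial fraction decomposition gives [-6/(s + 1)] + [-5/(s + 1)^2] + [4/(s - 2)].
Invert each term: -6/(s + 1) ↔ -6e^(-t); -5/(s + 1)^2 ↔ -5t·e^(-t); 4/(s - 2) ↔ 4e^(2t).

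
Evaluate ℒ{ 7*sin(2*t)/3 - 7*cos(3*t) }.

-7*s/(s^2 + 9) + 14/(3*(s^2 + 4))

Apply the Laplace transform termwise.
(7/3)·[L{sin(2t)} = 2/(s^2 + 4)]; (-7)·[L{cos(3t)} = s/(s^2 + 9)].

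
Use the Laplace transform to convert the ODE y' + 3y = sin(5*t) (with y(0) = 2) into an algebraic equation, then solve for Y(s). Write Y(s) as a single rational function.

Y(s) = (2*s^2 + 55)/(s^3 + 3*s^2 + 25*s + 75)

Laplace-transform each side.
Using L{y'} = sY - y(0) = sY - 2, the left side becomes (s + 3)Y - (2).
The right side is L{sin(5*t)} = 5/(s^2 + 25).
So (s + 3)Y = 5/(s^2 + 25) + (2).
Solve for Y(s) and write it as one ratio of polynomials.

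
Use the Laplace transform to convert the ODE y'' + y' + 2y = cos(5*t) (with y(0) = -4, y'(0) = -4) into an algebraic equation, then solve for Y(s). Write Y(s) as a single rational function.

Laplace-transform each side.
The derivative rules (L{y''} = s^2 Y - s·y(0) - y'(0) and L{y'} = sY - y(0), with y(0) = -4, y'(0) = -4) turn the left side into (s^2 + s + 2)Y - (-4*s - 8).
The right side is L{cos(5*t)} = s/(s^2 + 25).
So (s^2 + s + 2)Y = s/(s^2 + 25) + (-4*s - 8).
Solve for Y(s) and write it as one ratio of polynomials.

Y(s) = (-4*s^3 - 8*s^2 - 99*s - 200)/(s^4 + s^3 + 27*s^2 + 25*s + 50)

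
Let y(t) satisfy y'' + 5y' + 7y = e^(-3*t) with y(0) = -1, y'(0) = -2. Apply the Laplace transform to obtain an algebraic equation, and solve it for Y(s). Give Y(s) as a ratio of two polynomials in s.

Y(s) = (-s^2 - 10*s - 20)/(s^3 + 8*s^2 + 22*s + 21)

Laplace-transform each side.
With L{y''} = s^2 Y - s·y(0) - y'(0) and L{y'} = sY - y(0), with y(0) = -1, y'(0) = -2: the LHS transforms to (s^2 + 5*s + 7)Y - (-s - 7).
The right side is L{e^(-3*t)} = 1/(s + 3).
So (s^2 + 5*s + 7)Y = 1/(s + 3) + (-s - 7).
Divide through and combine into a single rational function.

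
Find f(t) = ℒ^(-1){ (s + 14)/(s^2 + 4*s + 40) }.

f(t) = 2*exp(-2*t)*sin(6*t) + exp(-2*t)*cos(6*t)

Complete the square in the denominator: s^2 + 4*s + 40 = (s + 2)^2 + 6^2.
Split the numerator to match: s + 14 = 1·(s + 2) + 2·6.
Invert each term: 1·(s + 2)/((s + 2)^2 + 36) ↔ e^(-2t)cos(6t); 2·6/((s + 2)^2 + 36) ↔ 2e^(-2t)sin(6t).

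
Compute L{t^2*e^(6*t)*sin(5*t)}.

10*(3*s^2 - 36*s + 83)/(s^2 - 12*s + 61)^3

L{sin(5t)} = 5/(s^2 + 25).
Multiplying by e^(6t) shifts s → s - 6, so L{e^(6*t)*sin(5*t)} = 5/((s - 6)^2 + 25).
Then apply L{t^2·g(t)} = (-1)^2 d^2/ds^2[G(s)] with G(s) = 5/((s - 6)^2 + 25):
differentiating 2 times and applying the sign gives 10*(3*s^2 - 36*s + 83)/(s^2 - 12*s + 61)^3.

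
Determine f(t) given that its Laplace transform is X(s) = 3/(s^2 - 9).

f(t) = sinh(3*t)

Since L{sinh(3t)} = 3/(s^2 - 9), the inverse is sinh(3*t).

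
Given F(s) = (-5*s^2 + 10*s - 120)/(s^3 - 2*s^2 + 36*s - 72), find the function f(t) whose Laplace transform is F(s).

f(t) = -3*exp(2*t) + sin(6*t) - 2*cos(6*t)

Factor the denominator: s^3 - 2*s^2 + 36*s - 72 = (s - 2)*(s^2 + 36).
Partial fraction decomposition gives [-3/(s - 2)] + [-2*s/(s^2 + 36)] + [6/(s^2 + 36)].
Invert each term: -3/(s - 2) ↔ -3e^(2t); -2·s/(s^2 + 36) ↔ -2cos(6t); 1·6/(s^2 + 36) ↔ sin(6t).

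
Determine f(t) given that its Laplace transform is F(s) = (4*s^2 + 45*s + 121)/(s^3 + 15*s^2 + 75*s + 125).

Factor the denominator: s^3 + 15*s^2 + 75*s + 125 = (s + 5)^3.
Partial fraction decomposition gives [4/(s + 5)] + [5/(s + 5)^2] + [-4/(s + 5)^3].
Invert each term: 4/(s + 5) ↔ 4e^(-5t); 5/(s + 5)^2 ↔ 5t·e^(-5t); -4/(s + 5)^3 ↔ (-2)t^2·e^(-5t).

f(t) = -2*t^2*exp(-5*t) + 5*t*exp(-5*t) + 4*exp(-5*t)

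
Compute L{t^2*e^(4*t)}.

2/(s - 4)^3

L{e^(4t)} = 1/(s - 4).
Then apply L{t^2·g(t)} = (-1)^2 d^2/ds^2[G(s)] with G(s) = 1/(s - 4):
differentiating 2 times and applying the sign gives 2/(s - 4)^3.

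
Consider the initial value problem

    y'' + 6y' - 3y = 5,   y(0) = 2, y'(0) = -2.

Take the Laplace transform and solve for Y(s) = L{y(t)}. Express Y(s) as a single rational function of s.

Y(s) = (2*s^2 + 10*s + 5)/(s^3 + 6*s^2 - 3*s)

Laplace-transform each side.
The derivative rules (L{y''} = s^2 Y - s·y(0) - y'(0) and L{y'} = sY - y(0), with y(0) = 2, y'(0) = -2) turn the left side into (s^2 + 6*s - 3)Y - (2*s + 10).
The right side is L{5} = 5/s.
So (s^2 + 6*s - 3)Y = 5/s + (2*s + 10).
Isolate Y and clear denominators.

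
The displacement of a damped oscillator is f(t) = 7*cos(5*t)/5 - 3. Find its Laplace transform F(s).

F(s) = 7*s/(5*(s^2 + 25)) - 3/s

The transform is linear, so treat each term independently.
(7/5)·[L{cos(5t)} = s/(s^2 + 25)]; L{-3} = -3/s.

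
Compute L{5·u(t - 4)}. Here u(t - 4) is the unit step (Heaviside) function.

By the second shifting theorem, L{u(t - c)·g(t - c)} = e^(-cs)·H(s) with c = 4 and H(s) = L{g(t)}.
L{5} = 5/s.

5*exp(-4*s)/s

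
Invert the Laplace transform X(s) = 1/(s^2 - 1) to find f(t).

Since L{sinh(t)} = 1/(s^2 - 1), the inverse is sinh(t).

f(t) = sinh(t)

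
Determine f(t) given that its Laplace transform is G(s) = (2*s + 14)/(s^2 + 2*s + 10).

Complete the square in the denominator: s^2 + 2*s + 10 = (s + 1)^2 + 3^2.
Split the numerator to match: 2*s + 14 = 2·(s + 1) + 4·3.
Invert each term: 2·(s + 1)/((s + 1)^2 + 9) ↔ 2e^(-t)cos(3t); 4·3/((s + 1)^2 + 9) ↔ 4e^(-t)sin(3t).

f(t) = 4*exp(-t)*sin(3*t) + 2*exp(-t)*cos(3*t)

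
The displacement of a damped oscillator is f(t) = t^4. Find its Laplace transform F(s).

L{t^4} = 4!/s^5 = 24/s^5.

F(s) = 24/s^5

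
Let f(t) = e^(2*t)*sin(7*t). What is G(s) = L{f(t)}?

L{sin(7t)} = 7/(s^2 + 49).
By the first shifting theorem, multiplying by e^(2t) replaces s with s - 2.

G(s) = 7/((s - 2)^2 + 49)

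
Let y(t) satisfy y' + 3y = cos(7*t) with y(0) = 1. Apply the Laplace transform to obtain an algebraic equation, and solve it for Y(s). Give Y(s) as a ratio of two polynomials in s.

Laplace-transform each side.
With L{y'} = sY - y(0) = sY - 1: the LHS transforms to (s + 3)Y - (1).
The right side is L{cos(7*t)} = s/(s^2 + 49).
So (s + 3)Y = s/(s^2 + 49) + (1).
Isolate Y and clear denominators.

Y(s) = (s^2 + s + 49)/(s^3 + 3*s^2 + 49*s + 147)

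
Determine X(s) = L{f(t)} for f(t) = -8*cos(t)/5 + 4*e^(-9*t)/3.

Apply the Laplace transform termwise.
(-8/5)·[L{cos(t)} = s/(s^2 + 1)]; (4/3)·[L{e^(-9t)} = 1/(s + 9)].

X(s) = -8*s/(5*(s^2 + 1)) + 4/(3*(s + 9))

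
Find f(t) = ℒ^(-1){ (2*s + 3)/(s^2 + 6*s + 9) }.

f(t) = -3*t*exp(-3*t) + 2*exp(-3*t)

Factor the denominator: s^2 + 6*s + 9 = (s + 3)^2.
Partial fraction decomposition gives [2/(s + 3)] + [-3/(s + 3)^2].
Invert each term: 2/(s + 3) ↔ 2e^(-3t); -3/(s + 3)^2 ↔ -3t·e^(-3t).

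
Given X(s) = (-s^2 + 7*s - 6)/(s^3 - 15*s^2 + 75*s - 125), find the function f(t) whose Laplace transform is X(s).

Factor the denominator: s^3 - 15*s^2 + 75*s - 125 = (s - 5)^3.
Partial fraction decomposition gives [-1/(s - 5)] + [-3/(s - 5)^2] + [4/(s - 5)^3].
Invert each term: -1/(s - 5) ↔ -e^(5t); -3/(s - 5)^2 ↔ -3t·e^(5t); 4/(s - 5)^3 ↔ (2)t^2·e^(5t).

f(t) = 2*t^2*exp(5*t) - 3*t*exp(5*t) - exp(5*t)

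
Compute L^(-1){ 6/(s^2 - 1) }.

Since L{sinh(t)} = 1/(s^2 - 1), the inverse is sinh(t), scaled by 6.

6*sinh(t)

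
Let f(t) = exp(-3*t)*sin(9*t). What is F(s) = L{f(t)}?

L{sin(9t)} = 9/(s^2 + 81).
By the first shifting theorem, multiplying by e^(-3t) replaces s with s + 3.

F(s) = 9/((s + 3)^2 + 81)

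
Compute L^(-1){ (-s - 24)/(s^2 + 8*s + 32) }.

-5*exp(-4*t)*sin(4*t) - exp(-4*t)*cos(4*t)

Complete the square in the denominator: s^2 + 8*s + 32 = (s + 4)^2 + 4^2.
Split the numerator to match: -s - 24 = -1·(s + 4) - 5·4.
Invert each term: -1·(s + 4)/((s + 4)^2 + 16) ↔ -e^(-4t)cos(4t); -5·4/((s + 4)^2 + 16) ↔ -5e^(-4t)sin(4t).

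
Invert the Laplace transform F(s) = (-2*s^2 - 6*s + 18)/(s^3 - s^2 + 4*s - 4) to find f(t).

f(t) = 2*exp(t) - 5*sin(2*t) - 4*cos(2*t)

Factor the denominator: s^3 - s^2 + 4*s - 4 = (s - 1)*(s^2 + 4).
Partial fraction decomposition gives [2/(s - 1)] + [-4*s/(s^2 + 4)] + [-10/(s^2 + 4)].
Invert each term: 2/(s - 1) ↔ 2e^(t); -4·s/(s^2 + 4) ↔ -4cos(2t); -5·2/(s^2 + 4) ↔ -5sin(2t).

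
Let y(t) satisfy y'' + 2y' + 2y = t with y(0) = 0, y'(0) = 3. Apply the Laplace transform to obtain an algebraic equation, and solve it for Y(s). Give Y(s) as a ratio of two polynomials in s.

Y(s) = (3*s^2 + 1)/(s^4 + 2*s^3 + 2*s^2)

Transform both sides with L{·}.
With L{y''} = s^2 Y - s·y(0) - y'(0) and L{y'} = sY - y(0), with y(0) = 0, y'(0) = 3: the LHS transforms to (s^2 + 2*s + 2)Y - (3).
The right side is L{t} = s^(-2).
So (s^2 + 2*s + 2)Y = s^(-2) + (3).
Solve for Y(s) and write it as one ratio of polynomials.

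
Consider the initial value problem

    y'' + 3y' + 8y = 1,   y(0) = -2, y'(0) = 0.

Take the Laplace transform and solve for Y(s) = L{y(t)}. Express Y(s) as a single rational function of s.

Y(s) = (-2*s^2 - 6*s + 1)/(s^3 + 3*s^2 + 8*s)

Transform both sides with L{·}.
Using L{y''} = s^2 Y - s·y(0) - y'(0) and L{y'} = sY - y(0), with y(0) = -2, y'(0) = 0, the left side becomes (s^2 + 3*s + 8)Y - (-2*s - 6).
The right side is L{1} = 1/s.
So (s^2 + 3*s + 8)Y = 1/s + (-2*s - 6).
Isolate Y and clear denominators.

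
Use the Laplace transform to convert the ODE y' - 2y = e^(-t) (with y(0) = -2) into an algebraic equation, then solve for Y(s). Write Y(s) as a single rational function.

Y(s) = (-2*s - 1)/(s^2 - s - 2)

Apply the Laplace transform to the equation.
Using L{y'} = sY - y(0) = sY - (-2), the left side becomes (s - 2)Y - (-2).
The right side is L{e^(-t)} = 1/(s + 1).
So (s - 2)Y = 1/(s + 1) + (-2).
Isolate Y and clear denominators.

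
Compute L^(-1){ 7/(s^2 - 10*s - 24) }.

exp(5*t)*sinh(7*t)

Rewrite the denominator: s^2 - 10*s - 24 = (s - 5)^2 - 49.
The form in (s - 5) signals a first-shifting-theorem factor e^(5t).
Since L{sinh(7t)} = 7/(s^2 - 49), the inverse is e^(5*t)*sinh(7*t).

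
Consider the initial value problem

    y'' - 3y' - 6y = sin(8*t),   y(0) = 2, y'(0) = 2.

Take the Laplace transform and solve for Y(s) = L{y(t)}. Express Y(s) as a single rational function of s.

Laplace-transform each side.
The derivative rules (L{y''} = s^2 Y - s·y(0) - y'(0) and L{y'} = sY - y(0), with y(0) = 2, y'(0) = 2) turn the left side into (s^2 - 3*s - 6)Y - (2*s - 4).
The right side is L{sin(8*t)} = 8/(s^2 + 64).
So (s^2 - 3*s - 6)Y = 8/(s^2 + 64) + (2*s - 4).
Divide through and combine into a single rational function.

Y(s) = (2*s^3 - 4*s^2 + 128*s - 248)/(s^4 - 3*s^3 + 58*s^2 - 192*s - 384)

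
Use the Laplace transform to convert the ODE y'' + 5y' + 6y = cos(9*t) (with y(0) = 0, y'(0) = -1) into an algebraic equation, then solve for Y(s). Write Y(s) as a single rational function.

Laplace-transform each side.
With L{y''} = s^2 Y - s·y(0) - y'(0) and L{y'} = sY - y(0), with y(0) = 0, y'(0) = -1: the LHS transforms to (s^2 + 5*s + 6)Y - (-1).
The right side is L{cos(9*t)} = s/(s^2 + 81).
So (s^2 + 5*s + 6)Y = s/(s^2 + 81) + (-1).
Divide through and combine into a single rational function.

Y(s) = (-s^2 + s - 81)/(s^4 + 5*s^3 + 87*s^2 + 405*s + 486)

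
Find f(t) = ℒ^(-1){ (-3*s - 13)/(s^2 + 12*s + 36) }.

f(t) = 5*t*exp(-6*t) - 3*exp(-6*t)

Factor the denominator: s^2 + 12*s + 36 = (s + 6)^2.
Partial fraction decomposition gives [-3/(s + 6)] + [5/(s + 6)^2].
Invert each term: -3/(s + 6) ↔ -3e^(-6t); 5/(s + 6)^2 ↔ 5t·e^(-6t).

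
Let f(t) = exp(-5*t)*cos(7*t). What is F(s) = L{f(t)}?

L{cos(7t)} = s/(s^2 + 49).
By the first shifting theorem, multiplying by e^(-5t) replaces s with s + 5.

F(s) = (s + 5)/((s + 5)^2 + 49)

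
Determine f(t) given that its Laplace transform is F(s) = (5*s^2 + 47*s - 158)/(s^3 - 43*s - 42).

Factor the denominator: s^3 - 43*s - 42 = (s - 7)*(s + 1)*(s + 6).
Partial fraction decomposition gives [5/(s + 1)] + [-4/(s + 6)] + [4/(s - 7)].
Invert each term: 5/(s + 1) ↔ 5e^(-t); -4/(s + 6) ↔ -4e^(-6t); 4/(s - 7) ↔ 4e^(7t).

f(t) = 4*exp(7*t) + 5*exp(-t) - 4*exp(-6*t)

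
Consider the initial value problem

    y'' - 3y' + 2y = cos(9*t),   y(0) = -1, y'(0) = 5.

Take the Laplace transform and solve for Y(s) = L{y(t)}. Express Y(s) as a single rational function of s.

Y(s) = (-s^3 + 8*s^2 - 80*s + 648)/(s^4 - 3*s^3 + 83*s^2 - 243*s + 162)

Apply the Laplace transform to the equation.
Using L{y''} = s^2 Y - s·y(0) - y'(0) and L{y'} = sY - y(0), with y(0) = -1, y'(0) = 5, the left side becomes (s^2 - 3*s + 2)Y - (-s + 8).
The right side is L{cos(9*t)} = s/(s^2 + 81).
So (s^2 - 3*s + 2)Y = s/(s^2 + 81) + (-s + 8).
Solve for Y(s) and write it as one ratio of polynomials.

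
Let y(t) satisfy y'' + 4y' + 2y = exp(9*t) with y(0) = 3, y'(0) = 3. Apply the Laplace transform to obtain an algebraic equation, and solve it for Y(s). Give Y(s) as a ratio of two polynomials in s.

Y(s) = (3*s^2 - 12*s - 134)/(s^3 - 5*s^2 - 34*s - 18)

Transform both sides with L{·}.
The derivative rules (L{y''} = s^2 Y - s·y(0) - y'(0) and L{y'} = sY - y(0), with y(0) = 3, y'(0) = 3) turn the left side into (s^2 + 4*s + 2)Y - (3*s + 15).
The right side is L{exp(9*t)} = 1/(s - 9).
So (s^2 + 4*s + 2)Y = 1/(s - 9) + (3*s + 15).
Isolate Y and clear denominators.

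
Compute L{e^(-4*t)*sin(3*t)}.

L{sin(3t)} = 3/(s^2 + 9).
By the first shifting theorem, multiplying by e^(-4t) replaces s with s + 4.

3/((s + 4)^2 + 9)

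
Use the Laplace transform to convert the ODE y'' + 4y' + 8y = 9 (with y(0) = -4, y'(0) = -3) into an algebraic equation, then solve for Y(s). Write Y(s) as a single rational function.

Laplace-transform each side.
Using L{y''} = s^2 Y - s·y(0) - y'(0) and L{y'} = sY - y(0), with y(0) = -4, y'(0) = -3, the left side becomes (s^2 + 4*s + 8)Y - (-4*s - 19).
The right side is L{9} = 9/s.
So (s^2 + 4*s + 8)Y = 9/s + (-4*s - 19).
Divide through and combine into a single rational function.

Y(s) = (-4*s^2 - 19*s + 9)/(s^3 + 4*s^2 + 8*s)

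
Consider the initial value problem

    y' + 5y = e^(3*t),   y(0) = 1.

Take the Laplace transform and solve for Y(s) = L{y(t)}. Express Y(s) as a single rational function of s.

Y(s) = (s - 2)/(s^2 + 2*s - 15)

Transform both sides with L{·}.
With L{y'} = sY - y(0) = sY - 1: the LHS transforms to (s + 5)Y - (1).
The right side is L{e^(3*t)} = 1/(s - 3).
So (s + 5)Y = 1/(s - 3) + (1).
Solve for Y(s) and write it as one ratio of polynomials.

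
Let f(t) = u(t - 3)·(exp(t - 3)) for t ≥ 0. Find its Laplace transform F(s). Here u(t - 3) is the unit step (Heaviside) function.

F(s) = exp(-3*s)/(s - 1)

By the second shifting theorem, L{u(t - c)·g(t - c)} = e^(-cs)·G(s) with c = 3 and G(s) = L{g(t)}.
L{e^(t)} = 1/(s - 1).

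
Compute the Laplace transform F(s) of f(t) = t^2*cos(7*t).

L{cos(7t)} = s/(s^2 + 49).
Then apply L{t^2·g(t)} = (-1)^2 d^2/ds^2[G(s)] with G(s) = s/(s^2 + 49):
differentiating 2 times and applying the sign gives 2*s*(s^2 - 147)/(s^2 + 49)^3.

F(s) = 2*s*(s^2 - 147)/(s^2 + 49)^3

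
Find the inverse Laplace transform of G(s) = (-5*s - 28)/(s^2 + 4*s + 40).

Complete the square in the denominator: s^2 + 4*s + 40 = (s + 2)^2 + 6^2.
Split the numerator to match: -5*s - 28 = -5·(s + 2) - 3·6.
Invert each term: -5·(s + 2)/((s + 2)^2 + 36) ↔ -5e^(-2t)cos(6t); -3·6/((s + 2)^2 + 36) ↔ -3e^(-2t)sin(6t).

-3*exp(-2*t)*sin(6*t) - 5*exp(-2*t)*cos(6*t)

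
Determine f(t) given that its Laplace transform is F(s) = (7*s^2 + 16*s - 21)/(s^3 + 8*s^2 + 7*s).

Factor the denominator: s^3 + 8*s^2 + 7*s = s*(s + 1)*(s + 7).
Partial fraction decomposition gives [5/(s + 1)] + [5/(s + 7)] + [-3/s].
Invert each term: 5/(s + 1) ↔ 5e^(-t); 5/(s + 7) ↔ 5e^(-7t); -3/(s - 0) ↔ -3e^(0t).

f(t) = -3 + 5*exp(-t) + 5*exp(-7*t)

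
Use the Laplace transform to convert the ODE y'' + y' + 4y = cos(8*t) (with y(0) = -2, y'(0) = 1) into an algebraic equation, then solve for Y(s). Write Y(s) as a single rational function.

Laplace-transform each side.
The derivative rules (L{y''} = s^2 Y - s·y(0) - y'(0) and L{y'} = sY - y(0), with y(0) = -2, y'(0) = 1) turn the left side into (s^2 + s + 4)Y - (-2*s - 1).
The right side is L{cos(8*t)} = s/(s^2 + 64).
So (s^2 + s + 4)Y = s/(s^2 + 64) + (-2*s - 1).
Divide through and combine into a single rational function.

Y(s) = (-2*s^3 - s^2 - 127*s - 64)/(s^4 + s^3 + 68*s^2 + 64*s + 256)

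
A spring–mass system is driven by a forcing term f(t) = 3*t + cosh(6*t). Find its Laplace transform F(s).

F(s) = s/(s^2 - 36) + 3/s^2

Apply the Laplace transform termwise.
L{cosh(6t)} = s/(s^2 - 36); (3)·[L{t} = 1!/s^2 = 1/s^2].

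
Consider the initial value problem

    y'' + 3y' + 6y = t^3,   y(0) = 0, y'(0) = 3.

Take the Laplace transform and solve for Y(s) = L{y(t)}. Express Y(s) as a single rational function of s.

Take the Laplace transform of both sides.
With L{y''} = s^2 Y - s·y(0) - y'(0) and L{y'} = sY - y(0), with y(0) = 0, y'(0) = 3: the LHS transforms to (s^2 + 3*s + 6)Y - (3).
The right side is L{t^3} = 6/s^4.
So (s^2 + 3*s + 6)Y = 6/s^4 + (3).
Isolate Y and clear denominators.

Y(s) = (3*s^4 + 6)/(s^6 + 3*s^5 + 6*s^4)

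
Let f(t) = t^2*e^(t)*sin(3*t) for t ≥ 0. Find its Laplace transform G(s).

L{sin(3t)} = 3/(s^2 + 9).
Multiplying by e^(t) shifts s → s - 1, so L{e^(t)*sin(3*t)} = 3/((s - 1)^2 + 9).
Then apply L{t^2·g(t)} = (-1)^2 d^2/ds^2[H(s)] with H(s) = 3/((s - 1)^2 + 9):
differentiating 2 times and applying the sign gives 18*(s^2 - 2*s - 2)/(s^2 - 2*s + 10)^3.

G(s) = 18*(s^2 - 2*s - 2)/(s^2 - 2*s + 10)^3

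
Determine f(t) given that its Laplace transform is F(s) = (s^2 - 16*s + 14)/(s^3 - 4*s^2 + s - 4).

Factor the denominator: s^3 - 4*s^2 + s - 4 = (s - 4)*(s^2 + 1).
Partial fraction decomposition gives [-2/(s - 4)] + [3*s/(s^2 + 1)] + [-4/(s^2 + 1)].
Invert each term: -2/(s - 4) ↔ -2e^(4t); 3·s/(s^2 + 1) ↔ 3cos(t); -4·1/(s^2 + 1) ↔ -4sin(t).

f(t) = -2*exp(4*t) - 4*sin(t) + 3*cos(t)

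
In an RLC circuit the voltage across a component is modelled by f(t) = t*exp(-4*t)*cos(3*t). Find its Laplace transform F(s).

F(s) = (s + 1)*(s + 7)/(s^2 + 8*s + 25)^2

L{cos(3t)} = s/(s^2 + 9).
Multiplying by e^(-4t) shifts s → s + 4, so L{exp(-4*t)*cos(3*t)} = (s + 4)/((s + 4)^2 + 9).
Then apply L{t·g(t)} = -d/ds[G(s)] with G(s) = (s + 4)/((s + 4)^2 + 9):
differentiating 1 time and applying the sign gives (s + 1)*(s + 7)/(s^2 + 8*s + 25)^2.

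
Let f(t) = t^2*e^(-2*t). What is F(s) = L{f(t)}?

L{e^(-2t)} = 1/(s + 2).
Then apply L{t^2·g(t)} = (-1)^2 d^2/ds^2[G(s)] with G(s) = 1/(s + 2):
differentiating 2 times and applying the sign gives 2/(s + 2)^3.

F(s) = 2/(s + 2)^3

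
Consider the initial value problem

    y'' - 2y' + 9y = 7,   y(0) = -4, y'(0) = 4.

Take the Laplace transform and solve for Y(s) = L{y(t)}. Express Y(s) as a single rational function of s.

Laplace-transform each side.
Using L{y''} = s^2 Y - s·y(0) - y'(0) and L{y'} = sY - y(0), with y(0) = -4, y'(0) = 4, the left side becomes (s^2 - 2*s + 9)Y - (-4*s + 12).
The right side is L{7} = 7/s.
So (s^2 - 2*s + 9)Y = 7/s + (-4*s + 12).
Isolate Y and clear denominators.

Y(s) = (-4*s^2 + 12*s + 7)/(s^3 - 2*s^2 + 9*s)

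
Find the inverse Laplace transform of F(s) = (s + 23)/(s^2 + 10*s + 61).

3*exp(-5*t)*sin(6*t) + exp(-5*t)*cos(6*t)

Complete the square in the denominator: s^2 + 10*s + 61 = (s + 5)^2 + 6^2.
Split the numerator to match: s + 23 = 1·(s + 5) + 3·6.
Invert each term: 1·(s + 5)/((s + 5)^2 + 36) ↔ e^(-5t)cos(6t); 3·6/((s + 5)^2 + 36) ↔ 3e^(-5t)sin(6t).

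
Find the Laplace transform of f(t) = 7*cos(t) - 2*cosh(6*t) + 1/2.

The transform is linear, so treat each term independently.
(-2)·[L{cosh(6t)} = s/(s^2 - 36)]; (7)·[L{cos(t)} = s/(s^2 + 1)]; L{1/2} = (1/2)/s.

7*s/(s^2 + 1) - 2*s/(s^2 - 36) + 1/(2*s)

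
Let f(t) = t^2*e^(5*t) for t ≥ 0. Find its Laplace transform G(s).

L{e^(5t)} = 1/(s - 5).
Then apply L{t^2·g(t)} = (-1)^2 d^2/ds^2[H(s)] with H(s) = 1/(s - 5):
differentiating 2 times and applying the sign gives 2/(s - 5)^3.

G(s) = 2/(s - 5)^3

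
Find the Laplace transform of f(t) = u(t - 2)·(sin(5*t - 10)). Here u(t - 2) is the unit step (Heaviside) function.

5*exp(-2*s)/(s^2 + 25)

By the second shifting theorem, L{u(t - c)·g(t - c)} = e^(-cs)·G(s) with c = 2 and G(s) = L{g(t)}.
L{sin(5t)} = 5/(s^2 + 25).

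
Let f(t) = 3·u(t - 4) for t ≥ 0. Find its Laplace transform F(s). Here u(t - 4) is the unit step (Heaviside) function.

F(s) = 3*exp(-4*s)/s

By the second shifting theorem, L{u(t - c)·g(t - c)} = e^(-cs)·G(s) with c = 4 and G(s) = L{g(t)}.
L{3} = 3/s.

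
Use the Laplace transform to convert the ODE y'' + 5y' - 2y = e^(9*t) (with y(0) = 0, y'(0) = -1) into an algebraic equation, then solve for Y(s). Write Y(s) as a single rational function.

Take the Laplace transform of both sides.
Using L{y''} = s^2 Y - s·y(0) - y'(0) and L{y'} = sY - y(0), with y(0) = 0, y'(0) = -1, the left side becomes (s^2 + 5*s - 2)Y - (-1).
The right side is L{e^(9*t)} = 1/(s - 9).
So (s^2 + 5*s - 2)Y = 1/(s - 9) + (-1).
Solve for Y(s) and write it as one ratio of polynomials.

Y(s) = (-s + 10)/(s^3 - 4*s^2 - 47*s + 18)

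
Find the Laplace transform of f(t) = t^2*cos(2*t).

L{cos(2t)} = s/(s^2 + 4).
Then apply L{t^2·g(t)} = (-1)^2 d^2/ds^2[G(s)] with G(s) = s/(s^2 + 4):
differentiating 2 times and applying the sign gives 2*s*(s^2 - 12)/(s^2 + 4)^3.

2*s*(s^2 - 12)/(s^2 + 4)^3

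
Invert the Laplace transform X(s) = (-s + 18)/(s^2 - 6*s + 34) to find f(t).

f(t) = 3*exp(3*t)*sin(5*t) - exp(3*t)*cos(5*t)

Complete the square in the denominator: s^2 - 6*s + 34 = (s - 3)^2 + 5^2.
Split the numerator to match: -s + 18 = -1·(s - 3) + 3·5.
Invert each term: -1·(s - 3)/((s - 3)^2 + 25) ↔ -e^(3t)cos(5t); 3·5/((s - 3)^2 + 25) ↔ 3e^(3t)sin(5t).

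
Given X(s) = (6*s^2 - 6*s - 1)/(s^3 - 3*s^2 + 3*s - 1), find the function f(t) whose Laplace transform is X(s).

Factor the denominator: s^3 - 3*s^2 + 3*s - 1 = (s - 1)^3.
Partial fraction decomposition gives [6/(s - 1)] + [6/(s - 1)^2] + [-1/(s - 1)^3].
Invert each term: 6/(s - 1) ↔ 6e^(t); 6/(s - 1)^2 ↔ 6t·e^(t); -1/(s - 1)^3 ↔ (-1/2)t^2·e^(t).

f(t) = -t^2*exp(t)/2 + 6*t*exp(t) + 6*exp(t)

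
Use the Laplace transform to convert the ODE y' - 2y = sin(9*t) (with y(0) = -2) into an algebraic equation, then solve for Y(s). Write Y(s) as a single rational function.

Take the Laplace transform of both sides.
With L{y'} = sY - y(0) = sY - (-2): the LHS transforms to (s - 2)Y - (-2).
The right side is L{sin(9*t)} = 9/(s^2 + 81).
So (s - 2)Y = 9/(s^2 + 81) + (-2).
Solve for Y(s) and write it as one ratio of polynomials.

Y(s) = (-2*s^2 - 153)/(s^3 - 2*s^2 + 81*s - 162)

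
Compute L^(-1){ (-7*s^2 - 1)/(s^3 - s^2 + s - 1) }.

Factor the denominator: s^3 - s^2 + s - 1 = (s - 1)*(s^2 + 1).
Partial fraction decomposition gives [-4/(s - 1)] + [-3*s/(s^2 + 1)] + [-3/(s^2 + 1)].
Invert each term: -4/(s - 1) ↔ -4e^(t); -3·s/(s^2 + 1) ↔ -3cos(t); -3·1/(s^2 + 1) ↔ -3sin(t).

-4*exp(t) - 3*sin(t) - 3*cos(t)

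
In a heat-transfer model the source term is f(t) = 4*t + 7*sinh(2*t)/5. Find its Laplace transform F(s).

Apply the Laplace transform termwise.
(4)·[L{t} = 1!/s^2 = 1/s^2]; (7/5)·[L{sinh(2t)} = 2/(s^2 - 4)].

F(s) = 14/(5*(s^2 - 4)) + 4/s^2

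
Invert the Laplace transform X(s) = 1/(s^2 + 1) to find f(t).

Since L{sin(t)} = 1/(s^2 + 1), the inverse is sin(t).

f(t) = sin(t)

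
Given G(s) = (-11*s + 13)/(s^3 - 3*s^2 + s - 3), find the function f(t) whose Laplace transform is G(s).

Factor the denominator: s^3 - 3*s^2 + s - 3 = (s - 3)*(s^2 + 1).
Partial fraction decomposition gives [-2/(s - 3)] + [2*s/(s^2 + 1)] + [-5/(s^2 + 1)].
Invert each term: -2/(s - 3) ↔ -2e^(3t); 2·s/(s^2 + 1) ↔ 2cos(t); -5·1/(s^2 + 1) ↔ -5sin(t).

f(t) = -2*exp(3*t) - 5*sin(t) + 2*cos(t)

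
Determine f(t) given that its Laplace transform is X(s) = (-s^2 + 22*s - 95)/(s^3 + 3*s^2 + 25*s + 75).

Factor the denominator: s^3 + 3*s^2 + 25*s + 75 = (s + 3)*(s^2 + 25).
Partial fraction decomposition gives [-5/(s + 3)] + [4*s/(s^2 + 25)] + [10/(s^2 + 25)].
Invert each term: -5/(s + 3) ↔ -5e^(-3t); 4·s/(s^2 + 25) ↔ 4cos(5t); 2·5/(s^2 + 25) ↔ 2sin(5t).

f(t) = 2*sin(5*t) + 4*cos(5*t) - 5*exp(-3*t)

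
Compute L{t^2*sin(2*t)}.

4*(3*s^2 - 4)/(s^2 + 4)^3

L{sin(2t)} = 2/(s^2 + 4).
Then apply L{t^2·g(t)} = (-1)^2 d^2/ds^2[G(s)] with G(s) = 2/(s^2 + 4):
differentiating 2 times and applying the sign gives 4*(3*s^2 - 4)/(s^2 + 4)^3.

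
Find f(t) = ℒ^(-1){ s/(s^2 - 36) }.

f(t) = cosh(6*t)

Since L{cosh(6t)} = s/(s^2 - 36), the inverse is cosh(6*t).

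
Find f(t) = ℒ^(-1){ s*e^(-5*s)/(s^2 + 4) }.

The factor e^(-5s) signals a time shift by c = 5 (second shifting theorem).
L{cos(2t)} = s/(s^2 + 4), so L^-1{s/(s^2 + 4)} = cos(2*t).
Hence the inverse is u(t - 5) times that function evaluated at t - 5.

f(t) = Heaviside(t - 5)*(cos(2*t - 10))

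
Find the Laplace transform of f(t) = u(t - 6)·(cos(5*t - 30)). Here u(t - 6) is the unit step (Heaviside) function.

By the second shifting theorem, L{u(t - c)·g(t - c)} = e^(-cs)·G(s) with c = 6 and G(s) = L{g(t)}.
L{cos(5t)} = s/(s^2 + 25).

s*exp(-6*s)/(s^2 + 25)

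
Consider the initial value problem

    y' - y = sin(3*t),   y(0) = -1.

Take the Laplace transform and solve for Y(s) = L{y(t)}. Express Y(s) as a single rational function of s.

Laplace-transform each side.
With L{y'} = sY - y(0) = sY - (-1): the LHS transforms to (s - 1)Y - (-1).
The right side is L{sin(3*t)} = 3/(s^2 + 9).
So (s - 1)Y = 3/(s^2 + 9) + (-1).
Divide through and combine into a single rational function.

Y(s) = (-s^2 - 6)/(s^3 - s^2 + 9*s - 9)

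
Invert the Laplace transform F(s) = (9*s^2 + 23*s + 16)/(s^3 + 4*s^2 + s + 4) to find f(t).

f(t) = 3*sin(t) + 5*cos(t) + 4*exp(-4*t)

Factor the denominator: s^3 + 4*s^2 + s + 4 = (s + 4)*(s^2 + 1).
Partial fraction decomposition gives [4/(s + 4)] + [5*s/(s^2 + 1)] + [3/(s^2 + 1)].
Invert each term: 4/(s + 4) ↔ 4e^(-4t); 5·s/(s^2 + 1) ↔ 5cos(t); 3·1/(s^2 + 1) ↔ 3sin(t).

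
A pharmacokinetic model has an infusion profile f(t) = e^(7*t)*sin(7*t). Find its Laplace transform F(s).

F(s) = 7/((s - 7)^2 + 49)

L{sin(7t)} = 7/(s^2 + 49).
By the first shifting theorem, multiplying by e^(7t) replaces s with s - 7.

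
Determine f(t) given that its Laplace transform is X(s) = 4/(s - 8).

f(t) = 4*exp(8*t)

Since L{e^(8t)} = 1/(s - 8), the inverse is exp(8*t), scaled by 4.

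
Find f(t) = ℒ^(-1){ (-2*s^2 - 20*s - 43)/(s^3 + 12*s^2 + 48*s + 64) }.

f(t) = 5*t^2*exp(-4*t)/2 - 4*t*exp(-4*t) - 2*exp(-4*t)

Factor the denominator: s^3 + 12*s^2 + 48*s + 64 = (s + 4)^3.
Partial fraction decomposition gives [-2/(s + 4)] + [-4/(s + 4)^2] + [5/(s + 4)^3].
Invert each term: -2/(s + 4) ↔ -2e^(-4t); -4/(s + 4)^2 ↔ -4t·e^(-4t); 5/(s + 4)^3 ↔ (5/2)t^2·e^(-4t).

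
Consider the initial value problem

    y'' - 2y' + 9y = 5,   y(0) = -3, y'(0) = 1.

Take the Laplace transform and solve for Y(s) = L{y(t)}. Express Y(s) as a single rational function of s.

Y(s) = (-3*s^2 + 7*s + 5)/(s^3 - 2*s^2 + 9*s)

Take the Laplace transform of both sides.
The derivative rules (L{y''} = s^2 Y - s·y(0) - y'(0) and L{y'} = sY - y(0), with y(0) = -3, y'(0) = 1) turn the left side into (s^2 - 2*s + 9)Y - (-3*s + 7).
The right side is L{5} = 5/s.
So (s^2 - 2*s + 9)Y = 5/s + (-3*s + 7).
Isolate Y and clear denominators.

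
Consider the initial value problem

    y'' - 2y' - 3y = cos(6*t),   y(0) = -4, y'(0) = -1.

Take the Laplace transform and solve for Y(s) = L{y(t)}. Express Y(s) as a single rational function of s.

Y(s) = (-4*s^3 + 7*s^2 - 143*s + 252)/(s^4 - 2*s^3 + 33*s^2 - 72*s - 108)

Take the Laplace transform of both sides.
With L{y''} = s^2 Y - s·y(0) - y'(0) and L{y'} = sY - y(0), with y(0) = -4, y'(0) = -1: the LHS transforms to (s^2 - 2*s - 3)Y - (-4*s + 7).
The right side is L{cos(6*t)} = s/(s^2 + 36).
So (s^2 - 2*s - 3)Y = s/(s^2 + 36) + (-4*s + 7).
Isolate Y and clear denominators.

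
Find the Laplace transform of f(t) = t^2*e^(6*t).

L{e^(6t)} = 1/(s - 6).
Then apply L{t^2·g(t)} = (-1)^2 d^2/ds^2[H(s)] with H(s) = 1/(s - 6):
differentiating 2 times and applying the sign gives 2/(s - 6)^3.

2/(s - 6)^3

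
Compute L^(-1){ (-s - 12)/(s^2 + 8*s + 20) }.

Complete the square in the denominator: s^2 + 8*s + 20 = (s + 4)^2 + 2^2.
Split the numerator to match: -s - 12 = -1·(s + 4) - 4·2.
Invert each term: -1·(s + 4)/((s + 4)^2 + 4) ↔ -e^(-4t)cos(2t); -4·2/((s + 4)^2 + 4) ↔ -4e^(-4t)sin(2t).

-4*exp(-4*t)*sin(2*t) - exp(-4*t)*cos(2*t)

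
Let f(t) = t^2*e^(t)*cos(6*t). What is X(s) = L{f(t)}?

L{cos(6t)} = s/(s^2 + 36).
Multiplying by e^(t) shifts s → s - 1, so L{e^(t)*cos(6*t)} = (s - 1)/((s - 1)^2 + 36).
Then apply L{t^2·g(t)} = (-1)^2 d^2/ds^2[G(s)] with G(s) = (s - 1)/((s - 1)^2 + 36):
differentiating 2 times and applying the sign gives 2*(s - 1)*(s^2 - 2*s - 107)/(s^2 - 2*s + 37)^3.

X(s) = 2*(s - 1)*(s^2 - 2*s - 107)/(s^2 - 2*s + 37)^3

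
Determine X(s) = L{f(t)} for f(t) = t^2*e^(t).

X(s) = 2/(s - 1)^3

L{e^(t)} = 1/(s - 1).
Then apply L{t^2·g(t)} = (-1)^2 d^2/ds^2[G(s)] with G(s) = 1/(s - 1):
differentiating 2 times and applying the sign gives 2/(s - 1)^3.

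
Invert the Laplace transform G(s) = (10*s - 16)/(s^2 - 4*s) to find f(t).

Factor the denominator: s^2 - 4*s = s*(s - 4).
Partial fraction decomposition gives [6/(s - 4)] + [4/s].
Invert each term: 6/(s - 4) ↔ 6e^(4t); 4/(s - 0) ↔ 4e^(0t).

f(t) = 6*exp(4*t) + 4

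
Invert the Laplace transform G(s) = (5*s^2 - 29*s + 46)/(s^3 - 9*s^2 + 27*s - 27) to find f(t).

Factor the denominator: s^3 - 9*s^2 + 27*s - 27 = (s - 3)^3.
Partial fraction decomposition gives [5/(s - 3)] + [(s - 3)^(-2)] + [4/(s - 3)^3].
Invert each term: 5/(s - 3) ↔ 5e^(3t); 1/(s - 3)^2 ↔ t·e^(3t); 4/(s - 3)^3 ↔ (2)t^2·e^(3t).

f(t) = 2*t^2*exp(3*t) + t*exp(3*t) + 5*exp(3*t)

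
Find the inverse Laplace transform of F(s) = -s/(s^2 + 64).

-cos(8*t)

Since L{cos(8t)} = s/(s^2 + 64), the inverse is cos(8*t), scaled by -1.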